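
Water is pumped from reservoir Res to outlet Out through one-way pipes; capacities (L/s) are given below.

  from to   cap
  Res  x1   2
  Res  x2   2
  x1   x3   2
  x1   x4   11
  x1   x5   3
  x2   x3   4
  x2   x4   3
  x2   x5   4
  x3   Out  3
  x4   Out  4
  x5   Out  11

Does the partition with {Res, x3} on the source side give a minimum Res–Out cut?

Given cut capacity: 2 + 2 + 3 = 7.
Augment Res→x1→x3→Out: bottleneck 2, flow now 2.
Augment Res→x2→x3→Out: bottleneck 1, flow now 3.
Augment Res→x2→x4→Out: bottleneck 1, flow now 4.
No augmenting path remains; maximum flow = 4.
In the residual graph, reachable from Res: {Res}.
Min-cut edges: Res→x1 (2), Res→x2 (2); capacity 2 + 2 = 4.
Cut capacity 7 exceeds the max flow 4, so it is not minimum.

No — its capacity is 7, but the minimum cut has capacity 4.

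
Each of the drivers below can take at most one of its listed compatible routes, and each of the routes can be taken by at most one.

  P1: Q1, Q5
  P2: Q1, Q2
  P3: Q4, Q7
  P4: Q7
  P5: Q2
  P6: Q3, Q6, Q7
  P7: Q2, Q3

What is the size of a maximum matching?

7

Unit-capacity flow: source→left, listed edges, right→sink; max matching = max flow.
Augmenting path P1→Q1 (+1); matched 1.
Augmenting path P2→Q2 (+1); matched 2.
Augmenting path P3→Q4 (+1); matched 3.
Augmenting path P4→Q7 (+1); matched 4.
Augmenting path P6→Q3 (+1); matched 5.
Augmenting path P7→Q3→P6→Q6 (+1); matched 6.
Augmenting path P5→Q2→P2→Q1→P1→Q5 (+1); matched 7.
No augmenting path remains; maximum matching = 7.
König certificate: {P1, P2, P3, P4, P5, P6, P7} is a vertex cover of size 7 (every listed pair touches it), so no matching can be larger.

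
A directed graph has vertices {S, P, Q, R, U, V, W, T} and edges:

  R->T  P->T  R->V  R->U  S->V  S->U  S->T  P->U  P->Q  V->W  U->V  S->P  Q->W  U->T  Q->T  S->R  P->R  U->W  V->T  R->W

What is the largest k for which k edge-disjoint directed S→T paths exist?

5

Assign every edge capacity 1; by Menger, the answer equals the max flow.
Path S→T (+1); total 1.
Path S→P→T (+1); total 2.
Path S→R→T (+1); total 3.
Path S→U→T (+1); total 4.
Path S→V→T (+1); total 5.
No residual S→T path; max flow = 5.
Certifying cut of size 5: {S→P, S→R, S→T, S→U, S→V}.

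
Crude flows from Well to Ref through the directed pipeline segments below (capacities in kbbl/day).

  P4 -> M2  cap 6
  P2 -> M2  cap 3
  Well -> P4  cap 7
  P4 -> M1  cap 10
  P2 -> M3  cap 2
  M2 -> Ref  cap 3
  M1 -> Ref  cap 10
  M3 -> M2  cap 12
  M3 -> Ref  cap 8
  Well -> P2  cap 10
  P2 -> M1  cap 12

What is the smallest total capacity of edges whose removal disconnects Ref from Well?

15

Augment Well→P4→M2→Ref: bottleneck 3, flow now 3.
Augment Well→P4→M1→Ref: bottleneck 4, flow now 7.
Augment Well→P2→M3→Ref: bottleneck 2, flow now 9.
Augment Well→P2→M1→Ref: bottleneck 6, flow now 15.
No augmenting path remains; maximum flow = 15.
By max-flow min-cut, the minimum cut capacity equals the max flow.
In the residual graph, reachable from Well: {Well, P4, P2, M2, M1}.
Min-cut edges: P2→M3 (2), M2→Ref (3), M1→Ref (10); capacity 2 + 3 + 10 = 15.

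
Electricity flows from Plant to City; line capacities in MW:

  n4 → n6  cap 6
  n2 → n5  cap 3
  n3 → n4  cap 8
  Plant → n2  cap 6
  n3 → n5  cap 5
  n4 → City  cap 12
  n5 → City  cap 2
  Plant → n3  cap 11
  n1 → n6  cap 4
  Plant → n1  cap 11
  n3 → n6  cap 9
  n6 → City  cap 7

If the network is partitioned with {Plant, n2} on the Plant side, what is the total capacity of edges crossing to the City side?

Edges leaving {Plant, n2}: Plant→n1 (11), Plant→n3 (11), n2→n5 (3).
Cut capacity = 11 + 11 + 3 = 25.

25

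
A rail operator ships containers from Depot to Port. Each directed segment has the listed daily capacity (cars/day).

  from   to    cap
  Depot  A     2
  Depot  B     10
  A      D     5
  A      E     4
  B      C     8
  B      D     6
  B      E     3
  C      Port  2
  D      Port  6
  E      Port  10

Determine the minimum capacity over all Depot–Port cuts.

12

Augment Depot→A→D→Port: bottleneck 2, flow now 2.
Augment Depot→B→C→Port: bottleneck 2, flow now 4.
Augment Depot→B→D→Port: bottleneck 4, flow now 8.
Augment Depot→B→E→Port: bottleneck 3, flow now 11.
Augment Depot→B→D→A→E→Port: bottleneck 1, flow now 12. (uses reverse residual edge)
No augmenting path remains; maximum flow = 12.
By max-flow min-cut, the minimum cut capacity equals the max flow.
In the residual graph, reachable from Depot: {Depot}.
Min-cut edges: Depot→A (2), Depot→B (10); capacity 2 + 10 = 12.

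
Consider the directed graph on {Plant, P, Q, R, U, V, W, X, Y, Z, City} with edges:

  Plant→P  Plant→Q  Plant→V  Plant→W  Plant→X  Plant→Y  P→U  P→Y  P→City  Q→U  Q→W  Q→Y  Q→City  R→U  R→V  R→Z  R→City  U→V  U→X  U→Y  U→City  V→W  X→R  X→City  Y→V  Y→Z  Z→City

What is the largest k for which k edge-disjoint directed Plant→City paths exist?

4

Assign every edge capacity 1; by Menger, the answer equals the max flow.
Path Plant→P→City (+1); total 1.
Path Plant→Q→City (+1); total 2.
Path Plant→X→City (+1); total 3.
Path Plant→Y→Z→City (+1); total 4.
No residual Plant→City path; max flow = 4.
Certifying cut of size 4: {Plant→P, Plant→Q, Plant→X, Plant→Y}.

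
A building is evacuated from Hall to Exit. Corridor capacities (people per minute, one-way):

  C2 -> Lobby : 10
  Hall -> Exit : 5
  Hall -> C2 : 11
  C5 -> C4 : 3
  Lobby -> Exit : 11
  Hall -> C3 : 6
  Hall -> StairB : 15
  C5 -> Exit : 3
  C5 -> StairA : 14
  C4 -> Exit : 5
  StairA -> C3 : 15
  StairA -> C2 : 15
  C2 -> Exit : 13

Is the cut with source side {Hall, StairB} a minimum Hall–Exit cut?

No — its capacity is 22, but the minimum cut has capacity 16.

Given cut capacity: 11 + 6 + 5 = 22.
Augment Hall→Exit: bottleneck 5, flow now 5.
Augment Hall→C2→Exit: bottleneck 11, flow now 16.
No augmenting path remains; maximum flow = 16.
In the residual graph, reachable from Hall: {Hall, C3, StairB}.
Min-cut edges: Hall→C2 (11), Hall→Exit (5); capacity 11 + 5 = 16.
Cut capacity 22 exceeds the max flow 16, so it is not minimum.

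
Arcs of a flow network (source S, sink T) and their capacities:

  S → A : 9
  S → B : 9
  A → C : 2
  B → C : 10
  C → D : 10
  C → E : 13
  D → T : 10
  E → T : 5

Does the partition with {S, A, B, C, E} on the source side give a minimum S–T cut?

No — its capacity is 15, but the minimum cut has capacity 11.

Given cut capacity: 10 + 5 = 15.
Augment S→A→C→D→T: bottleneck 2, flow now 2.
Augment S→B→C→D→T: bottleneck 8, flow now 10.
Augment S→B→C→E→T: bottleneck 1, flow now 11.
No augmenting path remains; maximum flow = 11.
In the residual graph, reachable from S: {S, A}.
Min-cut edges: S→B (9), A→C (2); capacity 9 + 2 = 11.
Cut capacity 15 exceeds the max flow 11, so it is not minimum.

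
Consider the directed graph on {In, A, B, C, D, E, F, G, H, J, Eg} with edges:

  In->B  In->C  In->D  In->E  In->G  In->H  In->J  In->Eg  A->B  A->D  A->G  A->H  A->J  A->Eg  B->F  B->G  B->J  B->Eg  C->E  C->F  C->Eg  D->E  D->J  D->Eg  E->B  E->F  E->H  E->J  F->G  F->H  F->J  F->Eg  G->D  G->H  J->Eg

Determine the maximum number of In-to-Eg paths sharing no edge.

6

Assign every edge capacity 1; by Menger, the answer equals the max flow.
Path In→Eg (+1); total 1.
Path In→B→Eg (+1); total 2.
Path In→C→Eg (+1); total 3.
Path In→D→Eg (+1); total 4.
Path In→J→Eg (+1); total 5.
Path In→E→F→Eg (+1); total 6.
No residual In→Eg path; max flow = 6.
Certifying cut of size 6: {B→Eg, D→Eg, F→Eg, In→C, In→Eg, J→Eg}.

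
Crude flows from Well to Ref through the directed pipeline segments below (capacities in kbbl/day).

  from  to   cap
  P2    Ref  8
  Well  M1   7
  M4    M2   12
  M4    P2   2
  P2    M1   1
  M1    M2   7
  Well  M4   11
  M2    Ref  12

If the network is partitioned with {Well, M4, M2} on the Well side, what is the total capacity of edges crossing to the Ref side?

Edges leaving {Well, M4, M2}: Well→M1 (7), M4→P2 (2), M2→Ref (12).
Cut capacity = 7 + 2 + 12 = 21.

21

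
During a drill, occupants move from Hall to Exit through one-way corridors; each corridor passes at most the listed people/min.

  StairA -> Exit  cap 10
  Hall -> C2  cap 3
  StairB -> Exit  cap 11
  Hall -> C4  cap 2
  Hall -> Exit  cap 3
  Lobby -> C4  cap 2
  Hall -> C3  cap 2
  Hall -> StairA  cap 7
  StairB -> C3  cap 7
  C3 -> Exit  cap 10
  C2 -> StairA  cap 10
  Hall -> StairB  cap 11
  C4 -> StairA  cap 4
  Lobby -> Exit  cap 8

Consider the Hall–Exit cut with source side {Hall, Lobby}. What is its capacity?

38

Edges leaving {Hall, Lobby}: Hall→StairB (11), Hall→C3 (2), Hall→C2 (3), Hall→C4 (2), Hall→StairA (7), Hall→Exit (3), Lobby→C4 (2), Lobby→Exit (8).
Cut capacity = 11 + 2 + 3 + 2 + 7 + 3 + 2 + 8 = 38.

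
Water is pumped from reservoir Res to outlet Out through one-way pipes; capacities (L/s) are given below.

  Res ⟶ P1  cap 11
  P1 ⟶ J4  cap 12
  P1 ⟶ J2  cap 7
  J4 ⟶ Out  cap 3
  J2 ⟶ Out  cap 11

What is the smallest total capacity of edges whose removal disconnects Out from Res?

Augment Res→P1→J4→Out: bottleneck 3, flow now 3.
Augment Res→P1→J2→Out: bottleneck 7, flow now 10.
No augmenting path remains; maximum flow = 10.
By max-flow min-cut, the minimum cut capacity equals the max flow.
In the residual graph, reachable from Res: {Res, P1, J4}.
Min-cut edges: P1→J2 (7), J4→Out (3); capacity 7 + 3 = 10.

10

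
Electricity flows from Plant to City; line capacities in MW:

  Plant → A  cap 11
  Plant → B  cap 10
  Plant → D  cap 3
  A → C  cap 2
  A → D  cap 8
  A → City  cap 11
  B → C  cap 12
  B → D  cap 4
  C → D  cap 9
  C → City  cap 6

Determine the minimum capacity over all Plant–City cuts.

17

Augment Plant→A→City: bottleneck 11, flow now 11.
Augment Plant→B→C→City: bottleneck 6, flow now 17.
No augmenting path remains; maximum flow = 17.
By max-flow min-cut, the minimum cut capacity equals the max flow.
In the residual graph, reachable from Plant: {Plant, B, C, D}.
Min-cut edges: Plant→A (11), C→City (6); capacity 11 + 6 = 17.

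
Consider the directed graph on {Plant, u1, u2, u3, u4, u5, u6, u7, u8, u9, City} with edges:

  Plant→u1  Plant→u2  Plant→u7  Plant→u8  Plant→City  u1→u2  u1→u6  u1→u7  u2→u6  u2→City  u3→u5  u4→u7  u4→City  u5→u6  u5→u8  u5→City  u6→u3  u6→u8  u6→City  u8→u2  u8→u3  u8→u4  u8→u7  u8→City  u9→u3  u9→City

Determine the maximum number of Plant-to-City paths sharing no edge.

Assign every edge capacity 1; by Menger, the answer equals the max flow.
Path Plant→City (+1); total 1.
Path Plant→u2→City (+1); total 2.
Path Plant→u8→City (+1); total 3.
Path Plant→u1→u6→City (+1); total 4.
No residual Plant→City path; max flow = 4.
Certifying cut of size 4: {Plant→City, Plant→u1, Plant→u2, Plant→u8}.

4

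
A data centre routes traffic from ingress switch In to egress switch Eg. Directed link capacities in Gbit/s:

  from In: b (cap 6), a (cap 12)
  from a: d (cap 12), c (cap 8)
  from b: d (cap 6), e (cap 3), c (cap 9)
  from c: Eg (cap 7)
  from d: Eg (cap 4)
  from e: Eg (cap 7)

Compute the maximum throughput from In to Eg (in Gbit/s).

14

Augment In→a→c→Eg: bottleneck 7, flow now 7.
Augment In→a→d→Eg: bottleneck 4, flow now 11.
Augment In→b→e→Eg: bottleneck 3, flow now 14.
No augmenting path remains; maximum flow = 14.
In the residual graph, reachable from In: {In, a, b, c, d}.
Min-cut edges: b→e (3), c→Eg (7), d→Eg (4); capacity 3 + 7 + 4 = 14.
This cut is saturated, so no flow can exceed 14.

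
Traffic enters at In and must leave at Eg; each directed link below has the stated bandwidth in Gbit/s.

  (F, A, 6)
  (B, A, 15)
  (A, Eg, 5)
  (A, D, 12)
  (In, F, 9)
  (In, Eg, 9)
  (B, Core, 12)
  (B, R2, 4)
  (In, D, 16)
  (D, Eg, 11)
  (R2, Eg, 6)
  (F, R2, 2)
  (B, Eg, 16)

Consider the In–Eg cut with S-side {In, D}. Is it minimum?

No — its capacity is 29, but the minimum cut has capacity 27.

Given cut capacity: 9 + 9 + 11 = 29.
Augment In→Eg: bottleneck 9, flow now 9.
Augment In→D→Eg: bottleneck 11, flow now 20.
Augment In→F→A→Eg: bottleneck 5, flow now 25.
Augment In→F→R2→Eg: bottleneck 2, flow now 27.
No augmenting path remains; maximum flow = 27.
In the residual graph, reachable from In: {In, F, A, D}.
Min-cut edges: In→Eg (9), F→R2 (2), A→Eg (5), D→Eg (11); capacity 9 + 2 + 5 + 11 = 27.
Cut capacity 29 exceeds the max flow 27, so it is not minimum.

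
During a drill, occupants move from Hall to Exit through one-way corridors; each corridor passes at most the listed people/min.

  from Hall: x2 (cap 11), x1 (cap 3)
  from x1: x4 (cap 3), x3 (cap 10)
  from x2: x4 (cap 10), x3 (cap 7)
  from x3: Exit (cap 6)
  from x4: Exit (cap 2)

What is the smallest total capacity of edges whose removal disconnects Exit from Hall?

8

Augment Hall→x1→x3→Exit: bottleneck 3, flow now 3.
Augment Hall→x2→x3→Exit: bottleneck 3, flow now 6.
Augment Hall→x2→x4→Exit: bottleneck 2, flow now 8.
No augmenting path remains; maximum flow = 8.
By max-flow min-cut, the minimum cut capacity equals the max flow.
In the residual graph, reachable from Hall: {Hall, x1, x2, x3, x4}.
Min-cut edges: x3→Exit (6), x4→Exit (2); capacity 6 + 2 = 8.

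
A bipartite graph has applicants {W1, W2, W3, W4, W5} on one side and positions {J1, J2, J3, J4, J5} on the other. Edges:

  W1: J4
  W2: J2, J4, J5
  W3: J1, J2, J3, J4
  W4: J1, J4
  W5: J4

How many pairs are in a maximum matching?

Unit-capacity flow: source→left, listed edges, right→sink; max matching = max flow.
Augmenting path W1→J4 (+1); matched 1.
Augmenting path W2→J2 (+1); matched 2.
Augmenting path W3→J1 (+1); matched 3.
Augmenting path W4→J1→W3→J3 (+1); matched 4.
No augmenting path remains; maximum matching = 4.
König certificate: {W2, W3, W4, J4} is a vertex cover of size 4 (every listed pair touches it), so no matching can be larger.

4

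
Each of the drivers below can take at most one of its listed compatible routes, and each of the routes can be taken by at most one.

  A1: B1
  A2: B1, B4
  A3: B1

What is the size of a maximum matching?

Unit-capacity flow: source→left, listed edges, right→sink; max matching = max flow.
Augmenting path A1→B1 (+1); matched 1.
Augmenting path A2→B4 (+1); matched 2.
No augmenting path remains; maximum matching = 2.
König certificate: {A2, B1} is a vertex cover of size 2 (every listed pair touches it), so no matching can be larger.

2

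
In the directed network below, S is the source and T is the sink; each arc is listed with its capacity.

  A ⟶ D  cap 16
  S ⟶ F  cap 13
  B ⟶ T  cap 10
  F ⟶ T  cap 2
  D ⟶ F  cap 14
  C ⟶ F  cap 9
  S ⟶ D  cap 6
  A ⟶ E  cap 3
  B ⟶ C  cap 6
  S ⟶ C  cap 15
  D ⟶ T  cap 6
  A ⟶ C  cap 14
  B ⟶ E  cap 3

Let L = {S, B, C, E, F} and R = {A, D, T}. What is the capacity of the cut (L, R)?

18

Edges leaving {S, B, C, E, F}: S→D (6), B→T (10), F→T (2).
Cut capacity = 6 + 10 + 2 = 18.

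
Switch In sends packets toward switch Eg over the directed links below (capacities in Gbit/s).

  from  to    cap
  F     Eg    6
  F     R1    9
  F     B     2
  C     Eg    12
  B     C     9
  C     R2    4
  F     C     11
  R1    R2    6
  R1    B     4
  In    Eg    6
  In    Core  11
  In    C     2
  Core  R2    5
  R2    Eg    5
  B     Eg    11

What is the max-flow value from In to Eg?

Augment In→Eg: bottleneck 6, flow now 6.
Augment In→C→Eg: bottleneck 2, flow now 8.
Augment In→Core→R2→Eg: bottleneck 5, flow now 13.
No augmenting path remains; maximum flow = 13.
In the residual graph, reachable from In: {In, Core}.
Min-cut edges: In→C (2), In→Eg (6), Core→R2 (5); capacity 2 + 6 + 5 = 13.
This cut is saturated, so no flow can exceed 13.

13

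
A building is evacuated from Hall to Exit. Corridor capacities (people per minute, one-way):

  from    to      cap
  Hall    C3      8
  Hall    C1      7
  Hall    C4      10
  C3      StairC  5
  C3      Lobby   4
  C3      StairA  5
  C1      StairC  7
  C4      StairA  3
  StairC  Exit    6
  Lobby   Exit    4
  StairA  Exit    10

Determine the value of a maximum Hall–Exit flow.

Augment Hall→C3→StairC→Exit: bottleneck 5, flow now 5.
Augment Hall→C3→Lobby→Exit: bottleneck 3, flow now 8.
Augment Hall→C1→StairC→Exit: bottleneck 1, flow now 9.
Augment Hall→C4→StairA→Exit: bottleneck 3, flow now 12.
Augment Hall→C1→StairC→C3→Lobby→Exit: bottleneck 1, flow now 13. (uses reverse residual edge)
Augment Hall→C1→StairC→C3→StairA→Exit: bottleneck 4, flow now 17. (uses reverse residual edge)
No augmenting path remains; maximum flow = 17.
In the residual graph, reachable from Hall: {Hall, C1, C4, StairC}.
Min-cut edges: Hall→C3 (8), C4→StairA (3), StairC→Exit (6); capacity 8 + 3 + 6 = 17.
This cut is saturated, so no flow can exceed 17.

17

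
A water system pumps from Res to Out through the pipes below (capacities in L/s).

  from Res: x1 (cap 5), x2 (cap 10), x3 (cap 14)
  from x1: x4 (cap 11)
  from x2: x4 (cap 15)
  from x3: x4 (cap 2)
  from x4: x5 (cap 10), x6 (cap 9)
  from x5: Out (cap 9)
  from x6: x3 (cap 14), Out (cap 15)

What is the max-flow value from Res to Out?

Augment Res→x1→x4→x5→Out: bottleneck 5, flow now 5.
Augment Res→x2→x4→x5→Out: bottleneck 4, flow now 9.
Augment Res→x2→x4→x6→Out: bottleneck 6, flow now 15.
Augment Res→x3→x4→x6→Out: bottleneck 2, flow now 17.
No augmenting path remains; maximum flow = 17.
In the residual graph, reachable from Res: {Res, x3}.
Min-cut edges: Res→x1 (5), Res→x2 (10), x3→x4 (2); capacity 5 + 10 + 2 = 17.
This cut is saturated, so no flow can exceed 17.

17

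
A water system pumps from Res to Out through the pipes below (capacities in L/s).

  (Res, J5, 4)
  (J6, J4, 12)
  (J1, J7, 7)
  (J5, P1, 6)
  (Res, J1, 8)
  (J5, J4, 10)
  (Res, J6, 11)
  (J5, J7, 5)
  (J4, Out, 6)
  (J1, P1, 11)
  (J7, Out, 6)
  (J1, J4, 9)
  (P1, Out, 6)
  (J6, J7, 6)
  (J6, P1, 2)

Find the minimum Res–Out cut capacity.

18

Augment Res→J5→P1→Out: bottleneck 4, flow now 4.
Augment Res→J6→P1→Out: bottleneck 2, flow now 6.
Augment Res→J6→J7→Out: bottleneck 6, flow now 12.
Augment Res→J6→J4→Out: bottleneck 3, flow now 15.
Augment Res→J1→J4→Out: bottleneck 3, flow now 18.
No augmenting path remains; maximum flow = 18.
By max-flow min-cut, the minimum cut capacity equals the max flow.
In the residual graph, reachable from Res: {Res, J5, J6, J1, P1, J7, J4}.
Min-cut edges: P1→Out (6), J7→Out (6), J4→Out (6); capacity 6 + 6 + 6 = 18.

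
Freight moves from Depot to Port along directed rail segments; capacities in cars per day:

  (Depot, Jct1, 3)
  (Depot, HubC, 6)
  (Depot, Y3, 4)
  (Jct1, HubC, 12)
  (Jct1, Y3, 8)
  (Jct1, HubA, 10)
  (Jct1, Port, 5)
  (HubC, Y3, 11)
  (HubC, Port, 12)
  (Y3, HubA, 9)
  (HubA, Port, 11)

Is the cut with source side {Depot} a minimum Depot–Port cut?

Yes — it is a minimum cut (capacity 13).

Given cut capacity: 3 + 6 + 4 = 13.
Augment Depot→Jct1→Port: bottleneck 3, flow now 3.
Augment Depot→HubC→Port: bottleneck 6, flow now 9.
Augment Depot→Y3→HubA→Port: bottleneck 4, flow now 13.
No augmenting path remains; maximum flow = 13.
Cut capacity 13 equals the max flow, so it is a minimum cut.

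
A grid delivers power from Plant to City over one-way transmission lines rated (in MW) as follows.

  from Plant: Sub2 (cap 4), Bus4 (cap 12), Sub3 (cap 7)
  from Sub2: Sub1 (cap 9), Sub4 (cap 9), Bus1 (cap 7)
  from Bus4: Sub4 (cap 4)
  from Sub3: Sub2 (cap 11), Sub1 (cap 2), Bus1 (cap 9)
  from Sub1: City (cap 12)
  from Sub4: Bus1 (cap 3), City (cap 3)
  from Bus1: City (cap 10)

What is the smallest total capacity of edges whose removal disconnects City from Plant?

Augment Plant→Sub2→Sub1→City: bottleneck 4, flow now 4.
Augment Plant→Bus4→Sub4→City: bottleneck 3, flow now 7.
Augment Plant→Sub3→Sub1→City: bottleneck 2, flow now 9.
Augment Plant→Sub3→Bus1→City: bottleneck 5, flow now 14.
Augment Plant→Bus4→Sub4→Bus1→City: bottleneck 1, flow now 15.
No augmenting path remains; maximum flow = 15.
By max-flow min-cut, the minimum cut capacity equals the max flow.
In the residual graph, reachable from Plant: {Plant, Bus4}.
Min-cut edges: Plant→Sub2 (4), Plant→Sub3 (7), Bus4→Sub4 (4); capacity 4 + 7 + 4 = 15.

15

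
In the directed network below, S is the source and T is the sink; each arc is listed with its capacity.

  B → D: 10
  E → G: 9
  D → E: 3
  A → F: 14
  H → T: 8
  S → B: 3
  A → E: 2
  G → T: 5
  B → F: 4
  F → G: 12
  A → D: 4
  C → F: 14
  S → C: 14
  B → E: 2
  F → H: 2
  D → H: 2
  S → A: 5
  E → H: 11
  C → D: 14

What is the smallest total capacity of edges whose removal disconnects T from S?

13

Augment S→A→D→H→T: bottleneck 2, flow now 2.
Augment S→A→E→G→T: bottleneck 2, flow now 4.
Augment S→A→F→G→T: bottleneck 1, flow now 5.
Augment S→B→E→G→T: bottleneck 2, flow now 7.
Augment S→B→F→H→T: bottleneck 1, flow now 8.
Augment S→C→F→H→T: bottleneck 1, flow now 9.
Augment S→C→D→E→H→T: bottleneck 3, flow now 12.
Augment S→C→F→G→E→H→T: bottleneck 1, flow now 13. (uses reverse residual edge)
No augmenting path remains; maximum flow = 13.
By max-flow min-cut, the minimum cut capacity equals the max flow.
In the residual graph, reachable from S: {S, A, B, C, D, E, F, G, H}.
Min-cut edges: G→T (5), H→T (8); capacity 5 + 8 = 13.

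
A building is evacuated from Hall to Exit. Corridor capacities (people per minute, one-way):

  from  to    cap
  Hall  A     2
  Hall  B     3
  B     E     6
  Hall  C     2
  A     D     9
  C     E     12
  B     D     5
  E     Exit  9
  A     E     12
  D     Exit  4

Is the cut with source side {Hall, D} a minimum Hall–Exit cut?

No — its capacity is 11, but the minimum cut has capacity 7.

Given cut capacity: 2 + 3 + 2 + 4 = 11.
Augment Hall→A→D→Exit: bottleneck 2, flow now 2.
Augment Hall→B→D→Exit: bottleneck 2, flow now 4.
Augment Hall→B→E→Exit: bottleneck 1, flow now 5.
Augment Hall→C→E→Exit: bottleneck 2, flow now 7.
No augmenting path remains; maximum flow = 7.
In the residual graph, reachable from Hall: {Hall}.
Min-cut edges: Hall→A (2), Hall→B (3), Hall→C (2); capacity 2 + 3 + 2 = 7.
Cut capacity 11 exceeds the max flow 7, so it is not minimum.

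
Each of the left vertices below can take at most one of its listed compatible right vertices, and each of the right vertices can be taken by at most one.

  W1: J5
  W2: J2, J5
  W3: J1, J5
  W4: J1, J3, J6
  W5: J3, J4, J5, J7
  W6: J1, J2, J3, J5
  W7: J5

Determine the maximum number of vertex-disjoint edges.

6

Unit-capacity flow: source→left, listed edges, right→sink; max matching = max flow.
Augmenting path W1→J5 (+1); matched 1.
Augmenting path W2→J2 (+1); matched 2.
Augmenting path W3→J1 (+1); matched 3.
Augmenting path W4→J3 (+1); matched 4.
Augmenting path W5→J4 (+1); matched 5.
Augmenting path W6→J3→W4→J6 (+1); matched 6.
No augmenting path remains; maximum matching = 6.
König certificate: {W2, W3, W4, W5, W6, J5} is a vertex cover of size 6 (every listed pair touches it), so no matching can be larger.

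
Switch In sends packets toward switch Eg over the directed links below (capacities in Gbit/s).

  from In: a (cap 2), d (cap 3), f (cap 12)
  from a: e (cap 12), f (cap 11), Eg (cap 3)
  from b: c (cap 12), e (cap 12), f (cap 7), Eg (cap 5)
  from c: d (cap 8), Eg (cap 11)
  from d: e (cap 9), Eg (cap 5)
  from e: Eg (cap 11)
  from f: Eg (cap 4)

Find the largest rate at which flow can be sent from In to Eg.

Augment In→a→Eg: bottleneck 2, flow now 2.
Augment In→d→Eg: bottleneck 3, flow now 5.
Augment In→f→Eg: bottleneck 4, flow now 9.
No augmenting path remains; maximum flow = 9.
In the residual graph, reachable from In: {In, f}.
Min-cut edges: In→a (2), In→d (3), f→Eg (4); capacity 2 + 3 + 4 = 9.
This cut is saturated, so no flow can exceed 9.

9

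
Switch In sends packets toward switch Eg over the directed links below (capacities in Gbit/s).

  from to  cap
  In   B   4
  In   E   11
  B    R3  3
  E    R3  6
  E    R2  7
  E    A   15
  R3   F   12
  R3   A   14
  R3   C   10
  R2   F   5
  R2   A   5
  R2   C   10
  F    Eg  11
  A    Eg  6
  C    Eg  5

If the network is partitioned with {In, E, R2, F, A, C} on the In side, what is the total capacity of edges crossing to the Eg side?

Edges leaving {In, E, R2, F, A, C}: In→B (4), E→R3 (6), F→Eg (11), A→Eg (6), C→Eg (5).
Cut capacity = 4 + 6 + 11 + 6 + 5 = 32.

32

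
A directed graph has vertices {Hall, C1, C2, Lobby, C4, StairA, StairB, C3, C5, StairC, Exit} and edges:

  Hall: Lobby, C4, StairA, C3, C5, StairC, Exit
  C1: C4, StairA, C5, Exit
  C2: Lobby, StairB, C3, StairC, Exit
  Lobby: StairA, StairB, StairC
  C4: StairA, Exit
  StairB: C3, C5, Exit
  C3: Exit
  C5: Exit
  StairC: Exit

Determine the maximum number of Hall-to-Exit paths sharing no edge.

Assign every edge capacity 1; by Menger, the answer equals the max flow.
Path Hall→Exit (+1); total 1.
Path Hall→C4→Exit (+1); total 2.
Path Hall→C3→Exit (+1); total 3.
Path Hall→C5→Exit (+1); total 4.
Path Hall→StairC→Exit (+1); total 5.
Path Hall→Lobby→StairB→Exit (+1); total 6.
No residual Hall→Exit path; max flow = 6.
Certifying cut of size 6: {Hall→C3, Hall→C4, Hall→C5, Hall→Exit, Hall→Lobby, Hall→StairC}.

6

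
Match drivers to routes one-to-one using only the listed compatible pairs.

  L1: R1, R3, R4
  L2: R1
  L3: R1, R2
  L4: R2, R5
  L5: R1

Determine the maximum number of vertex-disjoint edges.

4

Unit-capacity flow: source→left, listed edges, right→sink; max matching = max flow.
Augmenting path L1→R1 (+1); matched 1.
Augmenting path L3→R2 (+1); matched 2.
Augmenting path L4→R5 (+1); matched 3.
Augmenting path L2→R1→L1→R3 (+1); matched 4.
No augmenting path remains; maximum matching = 4.
König certificate: {L1, L3, L4, R1} is a vertex cover of size 4 (every listed pair touches it), so no matching can be larger.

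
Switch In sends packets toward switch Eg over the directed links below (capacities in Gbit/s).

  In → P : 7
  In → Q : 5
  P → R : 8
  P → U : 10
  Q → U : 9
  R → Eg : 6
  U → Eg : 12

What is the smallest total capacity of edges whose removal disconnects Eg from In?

12

Augment In→P→R→Eg: bottleneck 6, flow now 6.
Augment In→P→U→Eg: bottleneck 1, flow now 7.
Augment In→Q→U→Eg: bottleneck 5, flow now 12.
No augmenting path remains; maximum flow = 12.
By max-flow min-cut, the minimum cut capacity equals the max flow.
In the residual graph, reachable from In: {In}.
Min-cut edges: In→P (7), In→Q (5); capacity 7 + 5 = 12.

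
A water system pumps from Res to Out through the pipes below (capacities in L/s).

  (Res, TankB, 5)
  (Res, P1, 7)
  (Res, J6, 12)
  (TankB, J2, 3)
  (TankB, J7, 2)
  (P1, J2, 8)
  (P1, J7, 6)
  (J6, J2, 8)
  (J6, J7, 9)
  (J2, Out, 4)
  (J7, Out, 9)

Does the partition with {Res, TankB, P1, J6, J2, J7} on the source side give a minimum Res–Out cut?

Yes — it is a minimum cut (capacity 13).

Given cut capacity: 4 + 9 = 13.
Augment Res→TankB→J2→Out: bottleneck 3, flow now 3.
Augment Res→TankB→J7→Out: bottleneck 2, flow now 5.
Augment Res→P1→J2→Out: bottleneck 1, flow now 6.
Augment Res→P1→J7→Out: bottleneck 6, flow now 12.
Augment Res→J6→J7→Out: bottleneck 1, flow now 13.
No augmenting path remains; maximum flow = 13.
Cut capacity 13 equals the max flow, so it is a minimum cut.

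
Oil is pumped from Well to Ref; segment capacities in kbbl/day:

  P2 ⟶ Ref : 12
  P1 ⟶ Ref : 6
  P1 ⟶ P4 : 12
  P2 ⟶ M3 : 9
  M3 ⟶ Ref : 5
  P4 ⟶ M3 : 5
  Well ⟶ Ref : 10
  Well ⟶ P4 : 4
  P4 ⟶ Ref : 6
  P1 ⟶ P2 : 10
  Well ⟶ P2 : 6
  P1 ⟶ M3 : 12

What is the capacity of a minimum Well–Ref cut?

Augment Well→Ref: bottleneck 10, flow now 10.
Augment Well→P2→Ref: bottleneck 6, flow now 16.
Augment Well→P4→Ref: bottleneck 4, flow now 20.
No augmenting path remains; maximum flow = 20.
By max-flow min-cut, the minimum cut capacity equals the max flow.
In the residual graph, reachable from Well: {Well}.
Min-cut edges: Well→P2 (6), Well→P4 (4), Well→Ref (10); capacity 6 + 4 + 10 = 20.

20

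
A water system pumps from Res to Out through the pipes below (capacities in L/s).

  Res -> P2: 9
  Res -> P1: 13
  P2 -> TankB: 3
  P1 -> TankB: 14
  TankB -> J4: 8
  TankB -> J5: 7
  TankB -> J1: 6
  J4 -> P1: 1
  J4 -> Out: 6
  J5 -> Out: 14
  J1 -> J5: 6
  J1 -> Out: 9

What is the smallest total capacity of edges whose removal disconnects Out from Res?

Augment Res→P2→TankB→J4→Out: bottleneck 3, flow now 3.
Augment Res→P1→TankB→J4→Out: bottleneck 3, flow now 6.
Augment Res→P1→TankB→J5→Out: bottleneck 7, flow now 13.
Augment Res→P1→TankB→J1→Out: bottleneck 3, flow now 16.
No augmenting path remains; maximum flow = 16.
By max-flow min-cut, the minimum cut capacity equals the max flow.
In the residual graph, reachable from Res: {Res, P2}.
Min-cut edges: Res→P1 (13), P2→TankB (3); capacity 13 + 3 = 16.

16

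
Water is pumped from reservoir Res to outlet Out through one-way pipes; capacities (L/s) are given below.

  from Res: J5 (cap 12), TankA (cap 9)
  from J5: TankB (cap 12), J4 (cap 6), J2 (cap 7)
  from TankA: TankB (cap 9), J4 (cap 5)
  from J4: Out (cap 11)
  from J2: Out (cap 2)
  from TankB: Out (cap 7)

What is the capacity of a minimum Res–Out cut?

20

Augment Res→J5→J4→Out: bottleneck 6, flow now 6.
Augment Res→J5→J2→Out: bottleneck 2, flow now 8.
Augment Res→J5→TankB→Out: bottleneck 4, flow now 12.
Augment Res→TankA→J4→Out: bottleneck 5, flow now 17.
Augment Res→TankA→TankB→Out: bottleneck 3, flow now 20.
No augmenting path remains; maximum flow = 20.
By max-flow min-cut, the minimum cut capacity equals the max flow.
In the residual graph, reachable from Res: {Res, J5, TankA, J2, TankB}.
Min-cut edges: J5→J4 (6), TankA→J4 (5), J2→Out (2), TankB→Out (7); capacity 6 + 5 + 2 + 7 = 20.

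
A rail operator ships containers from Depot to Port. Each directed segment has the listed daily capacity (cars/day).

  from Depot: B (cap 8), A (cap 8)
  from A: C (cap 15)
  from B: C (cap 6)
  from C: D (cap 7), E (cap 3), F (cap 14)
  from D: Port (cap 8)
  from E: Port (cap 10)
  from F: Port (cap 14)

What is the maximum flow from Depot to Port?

14

Augment Depot→A→C→D→Port: bottleneck 7, flow now 7.
Augment Depot→A→C→E→Port: bottleneck 1, flow now 8.
Augment Depot→B→C→E→Port: bottleneck 2, flow now 10.
Augment Depot→B→C→F→Port: bottleneck 4, flow now 14.
No augmenting path remains; maximum flow = 14.
In the residual graph, reachable from Depot: {Depot, B}.
Min-cut edges: Depot→A (8), B→C (6); capacity 8 + 6 = 14.
This cut is saturated, so no flow can exceed 14.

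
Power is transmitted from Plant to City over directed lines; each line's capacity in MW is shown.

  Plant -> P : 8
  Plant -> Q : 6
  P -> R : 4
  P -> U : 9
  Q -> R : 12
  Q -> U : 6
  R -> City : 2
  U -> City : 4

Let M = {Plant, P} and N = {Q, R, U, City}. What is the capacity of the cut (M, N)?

Edges leaving {Plant, P}: Plant→Q (6), P→R (4), P→U (9).
Cut capacity = 6 + 4 + 9 = 19.

19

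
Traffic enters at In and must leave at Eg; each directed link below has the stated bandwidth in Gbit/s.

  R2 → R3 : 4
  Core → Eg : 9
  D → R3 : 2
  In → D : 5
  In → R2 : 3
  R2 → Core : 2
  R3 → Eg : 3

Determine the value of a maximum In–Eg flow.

5

Augment In→D→R3→Eg: bottleneck 2, flow now 2.
Augment In→R2→R3→Eg: bottleneck 1, flow now 3.
Augment In→R2→Core→Eg: bottleneck 2, flow now 5.
No augmenting path remains; maximum flow = 5.
In the residual graph, reachable from In: {In, D}.
Min-cut edges: In→R2 (3), D→R3 (2); capacity 3 + 2 = 5.
This cut is saturated, so no flow can exceed 5.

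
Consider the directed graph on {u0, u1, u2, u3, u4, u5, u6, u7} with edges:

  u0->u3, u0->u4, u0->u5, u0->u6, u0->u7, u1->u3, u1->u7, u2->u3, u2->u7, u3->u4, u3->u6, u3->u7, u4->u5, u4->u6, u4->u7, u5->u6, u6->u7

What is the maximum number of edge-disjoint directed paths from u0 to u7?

Assign every edge capacity 1; by Menger, the answer equals the max flow.
Path u0→u7 (+1); total 1.
Path u0→u3→u7 (+1); total 2.
Path u0→u4→u7 (+1); total 3.
Path u0→u6→u7 (+1); total 4.
No residual u0→u7 path; max flow = 4.
Certifying cut of size 4: {u0→u3, u0→u4, u0→u7, u6→u7}.

4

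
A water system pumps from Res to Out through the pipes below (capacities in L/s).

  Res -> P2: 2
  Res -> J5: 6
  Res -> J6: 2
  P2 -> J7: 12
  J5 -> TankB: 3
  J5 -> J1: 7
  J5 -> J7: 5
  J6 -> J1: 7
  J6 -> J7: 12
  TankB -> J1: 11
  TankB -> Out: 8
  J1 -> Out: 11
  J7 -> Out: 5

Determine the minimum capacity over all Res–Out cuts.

Augment Res→P2→J7→Out: bottleneck 2, flow now 2.
Augment Res→J5→TankB→Out: bottleneck 3, flow now 5.
Augment Res→J5→J1→Out: bottleneck 3, flow now 8.
Augment Res→J6→J1→Out: bottleneck 2, flow now 10.
No augmenting path remains; maximum flow = 10.
By max-flow min-cut, the minimum cut capacity equals the max flow.
In the residual graph, reachable from Res: {Res}.
Min-cut edges: Res→P2 (2), Res→J5 (6), Res→J6 (2); capacity 2 + 6 + 2 = 10.

10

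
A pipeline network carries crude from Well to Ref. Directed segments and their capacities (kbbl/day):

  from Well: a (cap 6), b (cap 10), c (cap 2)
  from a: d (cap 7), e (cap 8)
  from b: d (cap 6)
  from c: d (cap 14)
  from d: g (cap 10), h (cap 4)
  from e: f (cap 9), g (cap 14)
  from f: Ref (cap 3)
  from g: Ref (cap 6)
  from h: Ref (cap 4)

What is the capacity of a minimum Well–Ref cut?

Augment Well→a→d→g→Ref: bottleneck 6, flow now 6.
Augment Well→b→d→h→Ref: bottleneck 4, flow now 10.
Augment Well→b→d→a→e→f→Ref: bottleneck 2, flow now 12. (uses reverse residual edge)
Augment Well→c→d→a→e→f→Ref: bottleneck 1, flow now 13. (uses reverse residual edge)
No augmenting path remains; maximum flow = 13.
By max-flow min-cut, the minimum cut capacity equals the max flow.
In the residual graph, reachable from Well: {Well, a, b, c, d, e, f, g}.
Min-cut edges: d→h (4), f→Ref (3), g→Ref (6); capacity 4 + 3 + 6 = 13.

13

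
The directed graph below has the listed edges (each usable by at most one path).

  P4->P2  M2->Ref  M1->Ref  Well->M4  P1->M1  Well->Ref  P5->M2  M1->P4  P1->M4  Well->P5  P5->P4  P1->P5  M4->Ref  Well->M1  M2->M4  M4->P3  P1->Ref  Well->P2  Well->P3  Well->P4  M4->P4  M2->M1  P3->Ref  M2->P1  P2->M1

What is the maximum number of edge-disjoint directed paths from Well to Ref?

Assign every edge capacity 1; by Menger, the answer equals the max flow.
Path Well→Ref (+1); total 1.
Path Well→M1→Ref (+1); total 2.
Path Well→M4→Ref (+1); total 3.
Path Well→P3→Ref (+1); total 4.
Path Well→P5→M2→Ref (+1); total 5.
No residual Well→Ref path; max flow = 5.
Certifying cut of size 5: {M1→Ref, Well→M4, Well→P3, Well→P5, Well→Ref}.

5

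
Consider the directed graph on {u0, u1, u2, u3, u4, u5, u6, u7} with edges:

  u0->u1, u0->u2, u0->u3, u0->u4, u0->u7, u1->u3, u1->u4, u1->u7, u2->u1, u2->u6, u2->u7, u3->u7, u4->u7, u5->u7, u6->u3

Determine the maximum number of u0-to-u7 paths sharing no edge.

Assign every edge capacity 1; by Menger, the answer equals the max flow.
Path u0→u7 (+1); total 1.
Path u0→u1→u7 (+1); total 2.
Path u0→u2→u7 (+1); total 3.
Path u0→u3→u7 (+1); total 4.
Path u0→u4→u7 (+1); total 5.
No residual u0→u7 path; max flow = 5.
Certifying cut of size 5: {u0→u1, u0→u2, u0→u3, u0→u4, u0→u7}.

5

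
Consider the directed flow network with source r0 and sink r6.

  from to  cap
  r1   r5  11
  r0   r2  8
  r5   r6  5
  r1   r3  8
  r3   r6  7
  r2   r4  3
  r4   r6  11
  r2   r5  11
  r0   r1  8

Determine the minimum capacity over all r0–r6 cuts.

Augment r0→r1→r3→r6: bottleneck 7, flow now 7.
Augment r0→r1→r5→r6: bottleneck 1, flow now 8.
Augment r0→r2→r4→r6: bottleneck 3, flow now 11.
Augment r0→r2→r5→r6: bottleneck 4, flow now 15.
No augmenting path remains; maximum flow = 15.
By max-flow min-cut, the minimum cut capacity equals the max flow.
In the residual graph, reachable from r0: {r0, r1, r2, r3, r5}.
Min-cut edges: r2→r4 (3), r3→r6 (7), r5→r6 (5); capacity 3 + 7 + 5 = 15.

15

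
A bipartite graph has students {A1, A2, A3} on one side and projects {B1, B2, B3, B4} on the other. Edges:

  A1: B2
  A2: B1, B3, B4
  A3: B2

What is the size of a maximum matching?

2

Unit-capacity flow: source→left, listed edges, right→sink; max matching = max flow.
Augmenting path A1→B2 (+1); matched 1.
Augmenting path A2→B1 (+1); matched 2.
No augmenting path remains; maximum matching = 2.
König certificate: {A2, B2} is a vertex cover of size 2 (every listed pair touches it), so no matching can be larger.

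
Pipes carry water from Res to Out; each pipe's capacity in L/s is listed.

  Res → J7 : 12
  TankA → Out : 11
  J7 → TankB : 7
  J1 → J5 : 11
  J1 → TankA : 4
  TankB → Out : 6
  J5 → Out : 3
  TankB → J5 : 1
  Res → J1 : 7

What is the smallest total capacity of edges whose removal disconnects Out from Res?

Augment Res→J7→TankB→Out: bottleneck 6, flow now 6.
Augment Res→J1→TankA→Out: bottleneck 4, flow now 10.
Augment Res→J1→J5→Out: bottleneck 3, flow now 13.
No augmenting path remains; maximum flow = 13.
By max-flow min-cut, the minimum cut capacity equals the max flow.
In the residual graph, reachable from Res: {Res, J7, J1, J5, TankB}.
Min-cut edges: J1→TankA (4), J5→Out (3), TankB→Out (6); capacity 4 + 3 + 6 = 13.

13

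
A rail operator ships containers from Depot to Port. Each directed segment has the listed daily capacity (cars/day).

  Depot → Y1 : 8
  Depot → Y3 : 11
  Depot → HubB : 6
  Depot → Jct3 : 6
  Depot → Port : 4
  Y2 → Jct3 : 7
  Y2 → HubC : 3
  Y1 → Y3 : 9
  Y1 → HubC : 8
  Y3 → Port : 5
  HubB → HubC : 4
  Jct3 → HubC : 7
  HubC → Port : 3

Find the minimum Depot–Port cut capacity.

12

Augment Depot→Port: bottleneck 4, flow now 4.
Augment Depot→Y3→Port: bottleneck 5, flow now 9.
Augment Depot→Y1→HubC→Port: bottleneck 3, flow now 12.
No augmenting path remains; maximum flow = 12.
By max-flow min-cut, the minimum cut capacity equals the max flow.
In the residual graph, reachable from Depot: {Depot, Y1, Y3, HubB, Jct3, HubC}.
Min-cut edges: Depot→Port (4), Y3→Port (5), HubC→Port (3); capacity 4 + 5 + 3 = 12.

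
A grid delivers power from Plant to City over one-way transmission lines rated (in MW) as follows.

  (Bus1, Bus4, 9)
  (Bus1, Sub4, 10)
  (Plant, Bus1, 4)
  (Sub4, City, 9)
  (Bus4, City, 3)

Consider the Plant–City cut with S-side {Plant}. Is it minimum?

Given cut capacity: 4 = 4.
Augment Plant→Bus1→Bus4→City: bottleneck 3, flow now 3.
Augment Plant→Bus1→Sub4→City: bottleneck 1, flow now 4.
No augmenting path remains; maximum flow = 4.
Cut capacity 4 equals the max flow, so it is a minimum cut.

Yes — it is a minimum cut (capacity 4).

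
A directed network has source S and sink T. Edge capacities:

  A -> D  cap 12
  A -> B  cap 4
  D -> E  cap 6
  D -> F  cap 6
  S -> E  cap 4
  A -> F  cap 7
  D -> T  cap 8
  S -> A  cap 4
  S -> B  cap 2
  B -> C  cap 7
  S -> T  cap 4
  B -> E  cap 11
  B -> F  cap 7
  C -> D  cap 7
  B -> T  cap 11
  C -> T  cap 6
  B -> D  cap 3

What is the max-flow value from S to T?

10

Augment S→T: bottleneck 4, flow now 4.
Augment S→B→T: bottleneck 2, flow now 6.
Augment S→A→B→T: bottleneck 4, flow now 10.
No augmenting path remains; maximum flow = 10.
In the residual graph, reachable from S: {S, E}.
Min-cut edges: S→A (4), S→B (2), S→T (4); capacity 4 + 2 + 4 = 10.
This cut is saturated, so no flow can exceed 10.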